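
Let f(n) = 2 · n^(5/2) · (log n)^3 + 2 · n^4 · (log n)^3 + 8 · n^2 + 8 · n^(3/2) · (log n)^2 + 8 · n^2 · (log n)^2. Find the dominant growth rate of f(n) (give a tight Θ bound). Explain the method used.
f(n) ∈ Θ(n^4 · (log n)^3)

Compare the terms by growth order. For large n, n^a · (log n)^b dominates n^a' · (log n)^b' iff a > a', or (a = a' and b > b'). Ranking the 5 terms shows the dominant one is 2 · n^4 · (log n)^3. Hence f(n) ∈ Θ(n^4 · (log n)^3).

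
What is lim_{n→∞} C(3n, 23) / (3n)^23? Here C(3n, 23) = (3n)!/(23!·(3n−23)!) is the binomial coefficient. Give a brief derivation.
lim = 1/23! = 1/25852016738884976640000

With N = 3n → ∞: C(N, 23) / N^23 = [N(N−1)…(N−22)] / (23! · N^23) = (1/23!) · 1 · (1 − 1/(3n)) · … · (1 − 22/(3n)). Each factor → 1 as N → ∞, so the limit is 1/23! = 1/25852016738884976640000.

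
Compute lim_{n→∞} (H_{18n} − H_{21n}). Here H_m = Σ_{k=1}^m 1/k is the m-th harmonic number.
lim = ln(18/21) = ln(6/7)

Euler-Maclaurin gives H_m = ln m + γ + 1/(2m) + O(1/m^2). The γ and O(1/m) terms cancel in the difference:
  H_{18n} − H_{21n} = ln(18n) − ln(21n) + O(1/n) = ln(18/21) + O(1/n).
Hence the limit is ln(18/21) = ln(6/7).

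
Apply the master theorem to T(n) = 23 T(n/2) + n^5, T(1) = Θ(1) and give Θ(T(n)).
T(n) = Θ(n^5)

log_2 23 ≈ 4.524. f(n) = n^5 dominates n^(log_2 23) since 5 > 4.524, and the regularity condition a·f(n/b) = 23·(n/2)^5 = (23/32)·n^5 ≤ c·f(n) holds with c = 23/32 ≈ 0.719 < 1. So this is Case 3: T(n) = Θ(f(n)) = Θ(n^5).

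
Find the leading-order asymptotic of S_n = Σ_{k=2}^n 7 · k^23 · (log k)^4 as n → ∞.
S_n ~ 7 · n^24 · (log n)^4 / 24

By integral comparison, S_n = ∫_1^n 7 · x^23 · (log x)^4 dx + O(n^23 · (log n)^4). For the integral, the leading term of ∫_1^n x^23 (log x)^4 dx is n^24/24 · (log n)^4 (by repeated integration by parts; each step lowers the log-exponent and produces a relatively O(1/log n) correction). Hence S_n ~ 7 · n^24 · (log n)^4 / 24.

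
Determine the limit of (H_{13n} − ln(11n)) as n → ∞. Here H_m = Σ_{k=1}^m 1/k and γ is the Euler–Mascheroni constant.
lim = ln(13/11) + γ

By Euler-Maclaurin, H_m = ln m + γ + O(1/m). So
  H_{13n} − ln(11n) = ln(13n) + γ − ln(11n) + O(1/n)
                       = ln(13/11) + γ + O(1/n).
Hence the limit is ln(13/11) + γ.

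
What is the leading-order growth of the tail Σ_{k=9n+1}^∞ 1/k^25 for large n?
Σ_{k>9n} 1/k^25 ~ 1/(24 · (9n)^24)

Compare to the integral: ∫_{9n}^∞ x^(−25) dx = [−x^(−24)/24]_{9n}^∞ = 1/((25−1)·(9n)^24). Euler-Maclaurin then gives
  Σ_{k>9n} 1/k^25 = ∫_{9n}^∞ dx/x^25 − 1/(2·(9n)^25) + O(1/(9n)^26).
(Equivalently this is ζ(25) − Σ_{k≤9n} 1/k^25.)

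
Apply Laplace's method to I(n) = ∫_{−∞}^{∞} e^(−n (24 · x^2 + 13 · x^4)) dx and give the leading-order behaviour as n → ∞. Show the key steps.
I(n) ~ sqrt(π/(24n))

φ(x) = 24 · x^2 + 13 · x^4 has its unique global minimum at x* = 0 (since φ'(x) = 48x + 52x^3 = 0 only at x = 0 for real x with both coefficients positive, and φ → ∞ as |x| → ∞). At x* = 0, φ(0) = 0 and φ''(0) = 48. Laplace's method then gives
  I(n) ~ sqrt(2π / (n · φ''(0))) · e^(−n φ(0)) = sqrt(2π / (48n)) = sqrt(π/(24n)).
The 13 · x^4 term contributes only at subleading order (an O(1/n) relative correction).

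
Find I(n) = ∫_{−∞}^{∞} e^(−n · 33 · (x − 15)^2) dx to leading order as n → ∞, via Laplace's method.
I(n) = sqrt(π/(33n))

Here φ(x) = 33 · (x − 15)^2 has its unique minimum at x* = 15 with φ(x*) = 0 and φ''(x*) = 66. Laplace's method gives
  I(n) ~ e^(−n φ(x*)) · sqrt(2π / (n · φ''(x*))) = sqrt(2π / (66n)) = sqrt(π/(33n)).
This is exact: substituting u = (x − 15)·sqrt(33n) gives I(n) = (1/sqrt(33n)) ∫_{−∞}^{∞} e^(−u^2) du = sqrt(π/(33n)).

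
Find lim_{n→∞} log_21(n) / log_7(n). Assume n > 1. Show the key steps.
lim = ln(7) / ln(21) = log_21(7)

Change of base: log_21(n) = ln n / ln 21 and log_7(n) = ln n / ln 7. The ratio is (ln n / ln 21) · (ln 7 / ln n) = ln 7 / ln 21, a constant independent of n. So the limit is ln 7 / ln 21 = log_21(7).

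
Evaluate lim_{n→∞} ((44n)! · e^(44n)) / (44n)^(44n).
lim = ∞

Stirling: (44n)! ~ sqrt(2π·44n) · (44n/e)^(44n). Hence
  (44n)! · e^(44n) / (44n)^(44n) ~ sqrt(2π·44n) = sqrt(2π·44) · sqrt(n) → ∞.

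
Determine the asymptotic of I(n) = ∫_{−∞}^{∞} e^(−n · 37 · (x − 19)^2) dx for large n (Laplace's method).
I(n) = sqrt(π/(37n))

Here φ(x) = 37 · (x − 19)^2 has its unique minimum at x* = 19 with φ(x*) = 0 and φ''(x*) = 74. Laplace's method gives
  I(n) ~ e^(−n φ(x*)) · sqrt(2π / (n · φ''(x*))) = sqrt(2π / (74n)) = sqrt(π/(37n)).
This is exact: substituting u = (x − 19)·sqrt(37n) gives I(n) = (1/sqrt(37n)) ∫_{−∞}^{∞} e^(−u^2) du = sqrt(π/(37n)).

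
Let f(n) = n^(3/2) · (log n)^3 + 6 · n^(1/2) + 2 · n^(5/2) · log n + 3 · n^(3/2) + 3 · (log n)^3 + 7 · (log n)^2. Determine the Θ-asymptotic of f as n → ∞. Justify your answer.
f(n) ∈ Θ(n^(5/2) · log n)

Compare the terms by growth order. For large n, n^a · (log n)^b dominates n^a' · (log n)^b' iff a > a', or (a = a' and b > b'). Ranking the 6 terms shows the dominant one is 2 · n^(5/2) · log n. Hence f(n) ∈ Θ(n^(5/2) · log n).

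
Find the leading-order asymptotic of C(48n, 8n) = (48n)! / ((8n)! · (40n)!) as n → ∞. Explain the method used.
C(48n, 8n) ~ (46656/3125)^(8n) · sqrt(3/(5π·8n))

Write N = 8n. Apply Stirling to each factorial:
  (6N)! ~ sqrt(2π·6N) · (6N/e)^(6N),
  N! ~ sqrt(2π N) · (N/e)^N,
  (5N)! ~ sqrt(2π·5N) · (5N/e)^(5N).
The exponential factors combine to (6N)^(6N) / (N^N · (5N)^(5N)) = 6^(6N)/5^(5N) = (6^6/5^5)^N = (46656/3125)^N.
The square-root prefactors combine to sqrt(2π·6N) / (sqrt(2π N)·sqrt(2π·5N)) = sqrt(6 / (2π·5·N)) = sqrt(3/(5π·8n)).
Substituting N = 8n: C(48n, 8n) ~ (46656/3125)^(8n) · sqrt(3/(5π·8n)).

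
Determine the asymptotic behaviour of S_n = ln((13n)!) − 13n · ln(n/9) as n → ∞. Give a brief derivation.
S_n ~ 13n · (ln 117 − 1) + O(ln n)

Stirling: ln((13n)!) = 13n ln(13n) − 13n + O(ln n).
  S_n = 13n ln(13n) − 13n − 13n ln(n/9) + O(ln n)
      = 13n ln(13n) − 13n ln n + 13n ln 9 − 13n + O(ln n)
      = 13n ln 13 + 13n ln 9 − 13n + O(ln n)
      = 13n (ln 117 − 1) + O(ln n).
Numerically ln(117) − 1 ≈ 3.7622.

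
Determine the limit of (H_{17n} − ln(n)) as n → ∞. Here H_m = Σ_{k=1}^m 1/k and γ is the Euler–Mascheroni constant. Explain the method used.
lim = ln 17 + γ

By Euler-Maclaurin, H_m = ln m + γ + O(1/m). So
  H_{17n} − ln(n) = ln(17n) + γ − ln(n) + O(1/n)
                       = ln(17/1) + γ + O(1/n).
Hence the limit is ln(17/1) + γ.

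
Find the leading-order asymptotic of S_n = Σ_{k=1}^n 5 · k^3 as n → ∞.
S_n ~ 5 · n^4 / 4

By integral comparison (Euler-Maclaurin), Σ_{k=1}^n 5 · k^3 = 5 · ∫_0^n x^3 dx + O(n^3) = 5 · n^4/4 + O(n^3). (Equivalently, Faulhaber's formula gives the same leading term.)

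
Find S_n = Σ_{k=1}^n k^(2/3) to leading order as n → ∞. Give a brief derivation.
S_n ~ (3/5) · n^(5/3)

Integral comparison: Σ_{k=1}^n k^(2/3) = ∫_0^n x^(2/3) dx + O(n^(2/3)). The integral is n^(1 + 2/3) / (1 + 2/3) = n^((2+3)/3) / ((2+3)/3) = (3/5) · n^(5/3).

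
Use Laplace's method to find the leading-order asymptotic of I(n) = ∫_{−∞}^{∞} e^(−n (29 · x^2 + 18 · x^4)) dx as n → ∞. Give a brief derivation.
I(n) ~ sqrt(π/(29n))

φ(x) = 29 · x^2 + 18 · x^4 has its unique global minimum at x* = 0 (since φ'(x) = 58x + 72x^3 = 0 only at x = 0 for real x with both coefficients positive, and φ → ∞ as |x| → ∞). At x* = 0, φ(0) = 0 and φ''(0) = 58. Laplace's method then gives
  I(n) ~ sqrt(2π / (n · φ''(0))) · e^(−n φ(0)) = sqrt(2π / (58n)) = sqrt(π/(29n)).
The 18 · x^4 term contributes only at subleading order (an O(1/n) relative correction).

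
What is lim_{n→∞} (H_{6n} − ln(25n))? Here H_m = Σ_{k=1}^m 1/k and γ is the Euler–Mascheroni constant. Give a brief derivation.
lim = ln(6/25) + γ

By Euler-Maclaurin, H_m = ln m + γ + O(1/m). So
  H_{6n} − ln(25n) = ln(6n) + γ − ln(25n) + O(1/n)
                       = ln(6/25) + γ + O(1/n).
Hence the limit is ln(6/25) + γ.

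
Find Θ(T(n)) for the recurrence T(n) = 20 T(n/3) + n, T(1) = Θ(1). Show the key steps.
T(n) = Θ(n^(log_3 20))

Master theorem: compare f(n) = n to n^(log_3 20) where log_3 20 ≈ 2.727. Since 1 < log_3 20, we have f(n) = O(n^(log_3 20 − ε)) for some ε > 0 — Case 1. Hence T(n) = Θ(n^(log_3 20)).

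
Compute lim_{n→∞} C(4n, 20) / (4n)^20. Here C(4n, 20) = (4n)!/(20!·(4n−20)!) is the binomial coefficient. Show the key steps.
lim = 1/20! = 1/2432902008176640000

With N = 4n → ∞: C(N, 20) / N^20 = [N(N−1)…(N−19)] / (20! · N^20) = (1/20!) · 1 · (1 − 1/(4n)) · … · (1 − 19/(4n)). Each factor → 1 as N → ∞, so the limit is 1/20! = 1/2432902008176640000.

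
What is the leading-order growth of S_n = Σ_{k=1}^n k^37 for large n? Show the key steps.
S_n ~ n^38 / 38

By integral comparison (Euler-Maclaurin), Σ_{k=1}^n k^37 = ∫_0^n x^37 dx + O(n^37) = n^38/38 + O(n^37). (Equivalently, Faulhaber's formula gives the same leading term.)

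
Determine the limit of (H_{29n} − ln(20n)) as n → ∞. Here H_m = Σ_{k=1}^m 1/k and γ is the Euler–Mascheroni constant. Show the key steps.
lim = ln(29/20) + γ

By Euler-Maclaurin, H_m = ln m + γ + O(1/m). So
  H_{29n} − ln(20n) = ln(29n) + γ − ln(20n) + O(1/n)
                       = ln(29/20) + γ + O(1/n).
Hence the limit is ln(29/20) + γ.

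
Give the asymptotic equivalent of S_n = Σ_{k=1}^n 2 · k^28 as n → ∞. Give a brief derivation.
S_n ~ 2 · n^29 / 29

By integral comparison (Euler-Maclaurin), Σ_{k=1}^n 2 · k^28 = 2 · ∫_0^n x^28 dx + O(n^28) = 2 · n^29/29 + O(n^28). (Equivalently, Faulhaber's formula gives the same leading term.)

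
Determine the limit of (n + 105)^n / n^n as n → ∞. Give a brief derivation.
lim = e^105

Rewrite as (1 + 105/n)^(n). By the standard limit (1 + x/n)^n → e^x, we have (1 + 105/n)^n → e^105, and raising to the 1st power gives e^105.
More precisely, ln[(1 + 105/n)^(n)] = n · ln(1 + 105/n) = n · (105/n + O(1/n^2)) = 105 + O(1/n) → 105.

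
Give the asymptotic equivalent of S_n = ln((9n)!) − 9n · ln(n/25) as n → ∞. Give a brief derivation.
S_n ~ 9n · (ln 225 − 1) + O(ln n)

Stirling: ln((9n)!) = 9n ln(9n) − 9n + O(ln n).
  S_n = 9n ln(9n) − 9n − 9n ln(n/25) + O(ln n)
      = 9n ln(9n) − 9n ln n + 9n ln 25 − 9n + O(ln n)
      = 9n ln 9 + 9n ln 25 − 9n + O(ln n)
      = 9n (ln 225 − 1) + O(ln n).
Numerically ln(225) − 1 ≈ 4.4161.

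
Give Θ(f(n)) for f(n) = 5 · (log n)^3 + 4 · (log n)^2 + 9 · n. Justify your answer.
f(n) ∈ Θ(n)

Compare the terms by growth order. For large n, n^a · (log n)^b dominates n^a' · (log n)^b' iff a > a', or (a = a' and b > b'). Ranking the 3 terms shows the dominant one is 9 · n. Hence f(n) ∈ Θ(n).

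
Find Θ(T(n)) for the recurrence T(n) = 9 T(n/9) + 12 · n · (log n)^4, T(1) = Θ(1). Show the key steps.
T(n) = Θ(n · (log n)^5)

Here log_9 9 = 1 and f(n) = 12 · n · (log n)^4 = Θ(n^(log_9 9) · (log n)^4). This is the extended Case 2 of the master theorem (f matches the critical exponent up to log factors), giving T(n) = Θ(n^(log_9 9) · (log n)^(4+1)) = Θ(n · (log n)^5).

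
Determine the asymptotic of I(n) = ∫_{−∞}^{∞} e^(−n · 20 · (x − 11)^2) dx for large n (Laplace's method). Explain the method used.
I(n) = sqrt(π/(20n))

Here φ(x) = 20 · (x − 11)^2 has its unique minimum at x* = 11 with φ(x*) = 0 and φ''(x*) = 40. Laplace's method gives
  I(n) ~ e^(−n φ(x*)) · sqrt(2π / (n · φ''(x*))) = sqrt(2π / (40n)) = sqrt(π/(20n)).
This is exact: substituting u = (x − 11)·sqrt(20n) gives I(n) = (1/sqrt(20n)) ∫_{−∞}^{∞} e^(−u^2) du = sqrt(π/(20n)).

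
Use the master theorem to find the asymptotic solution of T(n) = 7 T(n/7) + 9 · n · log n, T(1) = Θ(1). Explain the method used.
T(n) = Θ(n · (log n)^2)

Here log_7 7 = 1 and f(n) = 9 · n · log n = Θ(n^(log_7 7) · (log n)^1). This is the extended Case 2 of the master theorem (f matches the critical exponent up to log factors), giving T(n) = Θ(n^(log_7 7) · (log n)^(1+1)) = Θ(n · (log n)^2).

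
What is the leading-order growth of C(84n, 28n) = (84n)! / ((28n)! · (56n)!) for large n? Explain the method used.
C(84n, 28n) ~ (27/4)^(28n) · sqrt(3/(4π·28n))

Write N = 28n. Apply Stirling to each factorial:
  (3N)! ~ sqrt(2π·3N) · (3N/e)^(3N),
  N! ~ sqrt(2π N) · (N/e)^N,
  (2N)! ~ sqrt(2π·2N) · (2N/e)^(2N).
The exponential factors combine to (3N)^(3N) / (N^N · (2N)^(2N)) = 3^(3N)/2^(2N) = (3^3/2^2)^N = (27/4)^N.
The square-root prefactors combine to sqrt(2π·3N) / (sqrt(2π N)·sqrt(2π·2N)) = sqrt(3 / (2π·2·N)) = sqrt(3/(4π·28n)).
Substituting N = 28n: C(84n, 28n) ~ (27/4)^(28n) · sqrt(3/(4π·28n)).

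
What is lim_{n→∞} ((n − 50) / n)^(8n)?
lim = e^(−400)

Rewrite as (1 − 50/n)^(8n). By the standard limit (1 + x/n)^n → e^x, we have (1 − 50/n)^n → e^(−50), and raising to the 8th power gives e^(−400).
More precisely, ln[(1 − 50/n)^(8n)] = 8n · ln(1 − 50/n) = 8n · (-50/n + O(1/n^2)) = -400 + O(1/n) → -400.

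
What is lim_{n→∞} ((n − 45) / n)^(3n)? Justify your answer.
lim = e^(−135)

Rewrite as (1 − 45/n)^(3n). By the standard limit (1 + x/n)^n → e^x, we have (1 − 45/n)^n → e^(−45), and raising to the 3rd power gives e^(−135).
More precisely, ln[(1 − 45/n)^(3n)] = 3n · ln(1 − 45/n) = 3n · (-45/n + O(1/n^2)) = -135 + O(1/n) → -135.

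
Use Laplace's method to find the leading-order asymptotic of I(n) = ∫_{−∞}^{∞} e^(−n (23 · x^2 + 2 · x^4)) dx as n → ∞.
I(n) ~ sqrt(π/(23n))

φ(x) = 23 · x^2 + 2 · x^4 has its unique global minimum at x* = 0 (since φ'(x) = 46x + 8x^3 = 0 only at x = 0 for real x with both coefficients positive, and φ → ∞ as |x| → ∞). At x* = 0, φ(0) = 0 and φ''(0) = 46. Laplace's method then gives
  I(n) ~ sqrt(2π / (n · φ''(0))) · e^(−n φ(0)) = sqrt(2π / (46n)) = sqrt(π/(23n)).
The 2 · x^4 term contributes only at subleading order (an O(1/n) relative correction).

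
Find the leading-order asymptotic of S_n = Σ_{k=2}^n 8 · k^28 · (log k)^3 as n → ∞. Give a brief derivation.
S_n ~ 8 · n^29 · (log n)^3 / 29

By integral comparison, S_n = ∫_1^n 8 · x^28 · (log x)^3 dx + O(n^28 · (log n)^3). For the integral, the leading term of ∫_1^n x^28 (log x)^3 dx is n^29/29 · (log n)^3 (by repeated integration by parts; each step lowers the log-exponent and produces a relatively O(1/log n) correction). Hence S_n ~ 8 · n^29 · (log n)^3 / 29.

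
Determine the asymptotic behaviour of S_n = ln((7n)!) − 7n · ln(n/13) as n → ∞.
S_n ~ 7n · (ln 91 − 1) + O(ln n)

Stirling: ln((7n)!) = 7n ln(7n) − 7n + O(ln n).
  S_n = 7n ln(7n) − 7n − 7n ln(n/13) + O(ln n)
      = 7n ln(7n) − 7n ln n + 7n ln 13 − 7n + O(ln n)
      = 7n ln 7 + 7n ln 13 − 7n + O(ln n)
      = 7n (ln 91 − 1) + O(ln n).
Numerically ln(91) − 1 ≈ 3.5109.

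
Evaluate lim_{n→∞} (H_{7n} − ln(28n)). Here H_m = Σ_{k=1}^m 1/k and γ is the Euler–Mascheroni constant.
lim = −ln 4 + γ

By Euler-Maclaurin, H_m = ln m + γ + O(1/m). So
  H_{7n} − ln(28n) = ln(7n) + γ − ln(28n) + O(1/n)
                       = ln(7/28) + γ + O(1/n).
Hence the limit is ln(7/28) + γ (= −ln 4).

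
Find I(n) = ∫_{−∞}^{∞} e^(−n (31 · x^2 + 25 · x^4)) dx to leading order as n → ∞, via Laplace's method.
I(n) ~ sqrt(π/(31n))

φ(x) = 31 · x^2 + 25 · x^4 has its unique global minimum at x* = 0 (since φ'(x) = 62x + 100x^3 = 0 only at x = 0 for real x with both coefficients positive, and φ → ∞ as |x| → ∞). At x* = 0, φ(0) = 0 and φ''(0) = 62. Laplace's method then gives
  I(n) ~ sqrt(2π / (n · φ''(0))) · e^(−n φ(0)) = sqrt(2π / (62n)) = sqrt(π/(31n)).
The 25 · x^4 term contributes only at subleading order (an O(1/n) relative correction).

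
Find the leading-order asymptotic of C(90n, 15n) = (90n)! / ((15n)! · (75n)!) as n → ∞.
C(90n, 15n) ~ (46656/3125)^(15n) · sqrt(3/(5π·15n))

Write N = 15n. Apply Stirling to each factorial:
  (6N)! ~ sqrt(2π·6N) · (6N/e)^(6N),
  N! ~ sqrt(2π N) · (N/e)^N,
  (5N)! ~ sqrt(2π·5N) · (5N/e)^(5N).
The exponential factors combine to (6N)^(6N) / (N^N · (5N)^(5N)) = 6^(6N)/5^(5N) = (6^6/5^5)^N = (46656/3125)^N.
The square-root prefactors combine to sqrt(2π·6N) / (sqrt(2π N)·sqrt(2π·5N)) = sqrt(6 / (2π·5·N)) = sqrt(3/(5π·15n)).
Substituting N = 15n: C(90n, 15n) ~ (46656/3125)^(15n) · sqrt(3/(5π·15n)).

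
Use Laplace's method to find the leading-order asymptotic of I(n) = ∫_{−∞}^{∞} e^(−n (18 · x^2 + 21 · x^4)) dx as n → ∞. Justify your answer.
I(n) ~ sqrt(π/(18n))

φ(x) = 18 · x^2 + 21 · x^4 has its unique global minimum at x* = 0 (since φ'(x) = 36x + 84x^3 = 0 only at x = 0 for real x with both coefficients positive, and φ → ∞ as |x| → ∞). At x* = 0, φ(0) = 0 and φ''(0) = 36. Laplace's method then gives
  I(n) ~ sqrt(2π / (n · φ''(0))) · e^(−n φ(0)) = sqrt(2π / (36n)) = sqrt(π/(18n)).
The 21 · x^4 term contributes only at subleading order (an O(1/n) relative correction).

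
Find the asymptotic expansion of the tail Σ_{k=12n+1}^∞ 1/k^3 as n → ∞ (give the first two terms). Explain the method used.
Σ_{k>12n} 1/k^3 = 1/(2 · (12n)^2) − 1/(2 · (12n)^3) + O(1/(12n)^4)

Compare to the integral: ∫_{12n}^∞ x^(−3) dx = [−x^(−2)/2]_{12n}^∞ = 1/((3−1)·(12n)^2). The Euler-Maclaurin correction adds −f(12n)/2 = −1/(2·(12n)^3). Euler-Maclaurin then gives
  Σ_{k>12n} 1/k^3 = ∫_{12n}^∞ dx/x^3 − 1/(2·(12n)^3) + O(1/(12n)^4).
(Equivalently this is ζ(3) − Σ_{k≤12n} 1/k^3.)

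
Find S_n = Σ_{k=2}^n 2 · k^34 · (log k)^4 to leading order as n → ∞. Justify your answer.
S_n ~ 2 · n^35 · (log n)^4 / 35

By integral comparison, S_n = ∫_1^n 2 · x^34 · (log x)^4 dx + O(n^34 · (log n)^4). For the integral, the leading term of ∫_1^n x^34 (log x)^4 dx is n^35/35 · (log n)^4 (by repeated integration by parts; each step lowers the log-exponent and produces a relatively O(1/log n) correction). Hence S_n ~ 2 · n^35 · (log n)^4 / 35.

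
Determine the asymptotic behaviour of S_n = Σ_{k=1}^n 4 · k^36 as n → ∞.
S_n ~ 4 · n^37 / 37

By integral comparison (Euler-Maclaurin), Σ_{k=1}^n 4 · k^36 = 4 · ∫_0^n x^36 dx + O(n^36) = 4 · n^37/37 + O(n^36). (Equivalently, Faulhaber's formula gives the same leading term.)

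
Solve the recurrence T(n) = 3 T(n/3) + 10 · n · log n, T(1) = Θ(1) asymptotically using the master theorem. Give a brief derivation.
T(n) = Θ(n · (log n)^2)

Here log_3 3 = 1 and f(n) = 10 · n · log n = Θ(n^(log_3 3) · (log n)^1). This is the extended Case 2 of the master theorem (f matches the critical exponent up to log factors), giving T(n) = Θ(n^(log_3 3) · (log n)^(1+1)) = Θ(n · (log n)^2).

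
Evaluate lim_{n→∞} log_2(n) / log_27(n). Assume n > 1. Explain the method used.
lim = ln(27) / ln(2) = log_2(27)

Change of base: log_2(n) = ln n / ln 2 and log_27(n) = ln n / ln 27. The ratio is (ln n / ln 2) · (ln 27 / ln n) = ln 27 / ln 2, a constant independent of n. So the limit is ln 27 / ln 2 = log_2(27).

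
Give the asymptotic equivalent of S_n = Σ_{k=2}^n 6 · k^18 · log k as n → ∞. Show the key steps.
S_n ~ 6 · n^19 log n / 19 − 6 · n^19 / 361

By integral comparison, S_n = ∫_1^n 6 · x^18 · log x dx + O(n^18 · log n). For the integral, ∫ x^18 log x dx = n^19 log n / 19 − n^19/361 (integration by parts). Hence S_n ~ 6 · n^19 log n / 19 − 6 · n^19 / 361.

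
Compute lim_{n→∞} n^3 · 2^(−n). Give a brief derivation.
lim = 0

Exponentials with base > 1 dominate every fixed polynomial: for any fixed c, n^c / 2^n → 0 as n → ∞ (e.g. by the ratio test, or by writing 2^n = e^(n ln 2) and noting e^(n ln 2) / n^c → ∞). Hence n^3 · 2^(−n) = n^3 / 2^n → 0.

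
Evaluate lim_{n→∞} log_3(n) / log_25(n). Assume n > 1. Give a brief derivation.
lim = ln(25) / ln(3) = log_3(25)

Change of base: log_3(n) = ln n / ln 3 and log_25(n) = ln n / ln 25. The ratio is (ln n / ln 3) · (ln 25 / ln n) = ln 25 / ln 3, a constant independent of n. So the limit is ln 25 / ln 3 = log_3(25).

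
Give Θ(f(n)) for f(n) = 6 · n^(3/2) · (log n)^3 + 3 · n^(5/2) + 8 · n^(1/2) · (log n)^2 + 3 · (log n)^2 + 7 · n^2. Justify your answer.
f(n) ∈ Θ(n^(5/2))

Compare the terms by growth order. For large n, n^a · (log n)^b dominates n^a' · (log n)^b' iff a > a', or (a = a' and b > b'). Ranking the 5 terms shows the dominant one is 3 · n^(5/2). Hence f(n) ∈ Θ(n^(5/2)).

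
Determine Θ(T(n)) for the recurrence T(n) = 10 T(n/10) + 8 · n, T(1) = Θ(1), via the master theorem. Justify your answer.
T(n) = Θ(n log n)

log_10 10 = 1, and f(n) = 8 · n = Θ(n^(log_10 10)). This is Case 2 of the master theorem: T(n) = Θ(f(n) · log n) = Θ(n log n).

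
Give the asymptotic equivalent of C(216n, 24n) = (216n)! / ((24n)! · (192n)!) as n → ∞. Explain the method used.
C(216n, 24n) ~ (387420489/16777216)^(24n) · sqrt(9/(16π·24n))

Write N = 24n. Apply Stirling to each factorial:
  (9N)! ~ sqrt(2π·9N) · (9N/e)^(9N),
  N! ~ sqrt(2π N) · (N/e)^N,
  (8N)! ~ sqrt(2π·8N) · (8N/e)^(8N).
The exponential factors combine to (9N)^(9N) / (N^N · (8N)^(8N)) = 9^(9N)/8^(8N) = (9^9/8^8)^N = (387420489/16777216)^N.
The square-root prefactors combine to sqrt(2π·9N) / (sqrt(2π N)·sqrt(2π·8N)) = sqrt(9 / (2π·8·N)) = sqrt(9/(16π·24n)).
Substituting N = 24n: C(216n, 24n) ~ (387420489/16777216)^(24n) · sqrt(9/(16π·24n)).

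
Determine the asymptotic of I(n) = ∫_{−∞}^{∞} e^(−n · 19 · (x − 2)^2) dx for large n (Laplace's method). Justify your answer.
I(n) = sqrt(π/(19n))

Here φ(x) = 19 · (x − 2)^2 has its unique minimum at x* = 2 with φ(x*) = 0 and φ''(x*) = 38. Laplace's method gives
  I(n) ~ e^(−n φ(x*)) · sqrt(2π / (n · φ''(x*))) = sqrt(2π / (38n)) = sqrt(π/(19n)).
This is exact: substituting u = (x − 2)·sqrt(19n) gives I(n) = (1/sqrt(19n)) ∫_{−∞}^{∞} e^(−u^2) du = sqrt(π/(19n)).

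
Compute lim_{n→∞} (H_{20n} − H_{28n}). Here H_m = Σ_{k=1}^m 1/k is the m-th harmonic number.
lim = ln(20/28) = ln(5/7)

Euler-Maclaurin gives H_m = ln m + γ + 1/(2m) + O(1/m^2). The γ and O(1/m) terms cancel in the difference:
  H_{20n} − H_{28n} = ln(20n) − ln(28n) + O(1/n) = ln(20/28) + O(1/n).
Hence the limit is ln(20/28) = ln(5/7).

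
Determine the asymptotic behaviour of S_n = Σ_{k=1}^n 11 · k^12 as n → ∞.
S_n ~ 11 · n^13 / 13

By integral comparison (Euler-Maclaurin), Σ_{k=1}^n 11 · k^12 = 11 · ∫_0^n x^12 dx + O(n^12) = 11 · n^13/13 + O(n^12). (Equivalently, Faulhaber's formula gives the same leading term.)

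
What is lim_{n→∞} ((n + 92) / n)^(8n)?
lim = e^736

Rewrite as (1 + 92/n)^(8n). By the standard limit (1 + x/n)^n → e^x, we have (1 + 92/n)^n → e^92, and raising to the 8th power gives e^736.
More precisely, ln[(1 + 92/n)^(8n)] = 8n · ln(1 + 92/n) = 8n · (92/n + O(1/n^2)) = 736 + O(1/n) → 736.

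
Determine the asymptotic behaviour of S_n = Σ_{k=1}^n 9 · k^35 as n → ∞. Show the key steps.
S_n ~ n^36 / 4

By integral comparison (Euler-Maclaurin), Σ_{k=1}^n 9 · k^35 = 9 · ∫_0^n x^35 dx + O(n^35) = 9 · n^36/36 = n^36 / 4 + O(n^35). (Equivalently, Faulhaber's formula gives the same leading term.)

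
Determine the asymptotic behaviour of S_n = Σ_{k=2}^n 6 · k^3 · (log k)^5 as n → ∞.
S_n ~ 3 · n^4 · (log n)^5 / 2

By integral comparison, S_n = ∫_1^n 6 · x^3 · (log x)^5 dx + O(n^3 · (log n)^5). For the integral, the leading term of ∫_1^n x^3 (log x)^5 dx is n^4/4 · (log n)^5 (by repeated integration by parts; each step lowers the log-exponent and produces a relatively O(1/log n) correction). Hence S_n ~ 3 · n^4 · (log n)^5 / 2.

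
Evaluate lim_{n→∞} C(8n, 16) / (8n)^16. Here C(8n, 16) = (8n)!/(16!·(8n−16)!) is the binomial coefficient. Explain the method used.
lim = 1/16! = 1/20922789888000

With N = 8n → ∞: C(N, 16) / N^16 = [N(N−1)…(N−15)] / (16! · N^16) = (1/16!) · 1 · (1 − 1/(8n)) · … · (1 − 15/(8n)). Each factor → 1 as N → ∞, so the limit is 1/16! = 1/20922789888000.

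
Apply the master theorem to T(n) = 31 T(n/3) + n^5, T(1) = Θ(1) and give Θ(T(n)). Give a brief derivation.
T(n) = Θ(n^5)

log_3 31 ≈ 3.126. f(n) = n^5 dominates n^(log_3 31) since 5 > 3.126, and the regularity condition a·f(n/b) = 31·(n/3)^5 = (31/243)·n^5 ≤ c·f(n) holds with c = 31/243 ≈ 0.128 < 1. So this is Case 3: T(n) = Θ(f(n)) = Θ(n^5).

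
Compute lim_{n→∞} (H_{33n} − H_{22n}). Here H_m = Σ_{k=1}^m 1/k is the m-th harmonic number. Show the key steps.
lim = ln(33/22) = ln(3/2)

Euler-Maclaurin gives H_m = ln m + γ + 1/(2m) + O(1/m^2). The γ and O(1/m) terms cancel in the difference:
  H_{33n} − H_{22n} = ln(33n) − ln(22n) + O(1/n) = ln(33/22) + O(1/n).
Hence the limit is ln(33/22) = ln(3/2).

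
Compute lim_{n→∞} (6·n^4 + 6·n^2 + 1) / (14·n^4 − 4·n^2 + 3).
lim = 6/14 = 3/7

For large n the leading n^4 terms dominate both numerator and denominator. Dividing top and bottom by n^4, every other term tends to 0, leaving 6/14 = 3/7.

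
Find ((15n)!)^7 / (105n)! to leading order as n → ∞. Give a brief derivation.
((15n)!)^7/(105n)! ~ ((2π·15n)^(6/2) / sqrt(7)) · 7^(−7·15n)  →  0

Write N = 15n. Stirling: N! ~ sqrt(2π N)(N/e)^N and (7N)! ~ sqrt(2π·7N)·(7N/e)^(7N).
  (N!)^7/(7N)! ~ (2π N)^(7/2) (N/e)^(7N) / [sqrt(2π·7N) (7N/e)^(7N)]
     = (2π N)^(7/2) / sqrt(2π·7N) · (N/(7N))^(7N)
     = (2π N)^((7−1)/2) / sqrt(7) · 7^(−7N).
Since 7^7 > 1, the factor 7^(−7N) decays exponentially, so the ratio → 0. Substituting N = 15n gives the stated form.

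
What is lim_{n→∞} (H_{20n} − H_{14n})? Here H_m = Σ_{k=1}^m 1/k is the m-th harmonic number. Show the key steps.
lim = ln(20/14) = ln(10/7)

Euler-Maclaurin gives H_m = ln m + γ + 1/(2m) + O(1/m^2). The γ and O(1/m) terms cancel in the difference:
  H_{20n} − H_{14n} = ln(20n) − ln(14n) + O(1/n) = ln(20/14) + O(1/n).
Hence the limit is ln(20/14) = ln(10/7).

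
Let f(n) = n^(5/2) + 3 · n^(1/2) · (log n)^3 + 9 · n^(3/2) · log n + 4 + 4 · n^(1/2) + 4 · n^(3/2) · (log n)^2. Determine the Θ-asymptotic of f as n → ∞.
f(n) ∈ Θ(n^(5/2))

Compare the terms by growth order. For large n, n^a · (log n)^b dominates n^a' · (log n)^b' iff a > a', or (a = a' and b > b'). Ranking the 6 terms shows the dominant one is n^(5/2). Hence f(n) ∈ Θ(n^(5/2)).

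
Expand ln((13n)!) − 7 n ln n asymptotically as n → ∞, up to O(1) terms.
ln((13n)!) − 7 n ln n = 6 n ln n + 13(ln 13 − 1) n + (1/2) ln(2π·13n) + O(1/n)

Stirling: ln((13n)!) = 13n ln(13n) − 13n + (1/2) ln(2π·13n) + O(1/n).
Expand 13n ln(13n) = 13n (ln n + ln 13) = 13n ln n + 13n ln 13.
Subtract 7n ln n: leading term is (13 − 7) n ln n = 6 n ln n. The next term is 13n ln 13 − 13n = 13(ln 13 − 1) n. Then the (1/2) ln(2π·13n) correction.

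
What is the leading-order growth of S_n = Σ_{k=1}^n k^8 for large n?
S_n ~ n^9 / 9

By integral comparison (Euler-Maclaurin), Σ_{k=1}^n k^8 = ∫_0^n x^8 dx + O(n^8) = n^9/9 + O(n^8). (Equivalently, Faulhaber's formula gives the same leading term.)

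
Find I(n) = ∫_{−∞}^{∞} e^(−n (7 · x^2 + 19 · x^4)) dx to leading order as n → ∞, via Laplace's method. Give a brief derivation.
I(n) ~ sqrt(π/(7n))

φ(x) = 7 · x^2 + 19 · x^4 has its unique global minimum at x* = 0 (since φ'(x) = 14x + 76x^3 = 0 only at x = 0 for real x with both coefficients positive, and φ → ∞ as |x| → ∞). At x* = 0, φ(0) = 0 and φ''(0) = 14. Laplace's method then gives
  I(n) ~ sqrt(2π / (n · φ''(0))) · e^(−n φ(0)) = sqrt(2π / (14n)) = sqrt(π/(7n)).
The 19 · x^4 term contributes only at subleading order (an O(1/n) relative correction).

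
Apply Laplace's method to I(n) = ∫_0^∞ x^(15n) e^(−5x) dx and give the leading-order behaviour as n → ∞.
I(n) ~ (sqrt(2π·15n) / 5) · (15n/(5e))^(15n)

Write the integrand as exp(15n ln x − 5x) and set f(x) = 15n ln x − 5x. Then f'(x) = 15n/x − 5 = 0 at x* = 15n/5, and f''(x*) = −15n/x*^2 = −5^2/(15n). Laplace's method (interior maximum) gives
  I(n) ~ e^(f(x*)) · sqrt(2π / |f''(x*)|)
        = exp(15n ln(15n/5) − 15n) · sqrt(2π · 15n / 5^2)
        = (15n/5)^(15n) e^(−15n) · sqrt(2π·15n) / 5
        = (sqrt(2π·15n) / 5) · (15n/(5e))^(15n).
This matches Γ(15n+1)/5^(15n+1) with Stirling applied to Γ.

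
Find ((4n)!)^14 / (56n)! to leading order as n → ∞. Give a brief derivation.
((4n)!)^14/(56n)! ~ ((2π·4n)^(13/2) / sqrt(14)) · 14^(−14·4n)  →  0

Write N = 4n. Stirling: N! ~ sqrt(2π N)(N/e)^N and (14N)! ~ sqrt(2π·14N)·(14N/e)^(14N).
  (N!)^14/(14N)! ~ (2π N)^(14/2) (N/e)^(14N) / [sqrt(2π·14N) (14N/e)^(14N)]
     = (2π N)^(14/2) / sqrt(2π·14N) · (N/(14N))^(14N)
     = (2π N)^((14−1)/2) / sqrt(14) · 14^(−14N).
Since 14^14 > 1, the factor 14^(−14N) decays exponentially, so the ratio → 0. Substituting N = 4n gives the stated form.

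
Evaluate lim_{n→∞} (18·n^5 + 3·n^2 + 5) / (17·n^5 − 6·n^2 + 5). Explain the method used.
lim = 18/17

For large n the leading n^5 terms dominate both numerator and denominator. Dividing top and bottom by n^5, every other term tends to 0, leaving 18/17.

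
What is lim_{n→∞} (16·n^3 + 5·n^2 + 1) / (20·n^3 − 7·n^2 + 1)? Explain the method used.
lim = 16/20 = 4/5

For large n the leading n^3 terms dominate both numerator and denominator. Dividing top and bottom by n^3, every other term tends to 0, leaving 16/20 = 4/5.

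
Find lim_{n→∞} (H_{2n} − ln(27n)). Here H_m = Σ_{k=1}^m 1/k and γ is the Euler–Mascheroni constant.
lim = ln(2/27) + γ

By Euler-Maclaurin, H_m = ln m + γ + O(1/m). So
  H_{2n} − ln(27n) = ln(2n) + γ − ln(27n) + O(1/n)
                       = ln(2/27) + γ + O(1/n).
Hence the limit is ln(2/27) + γ.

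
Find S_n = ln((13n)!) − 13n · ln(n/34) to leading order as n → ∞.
S_n ~ 13n · (ln 442 − 1) + O(ln n)

Stirling: ln((13n)!) = 13n ln(13n) − 13n + O(ln n).
  S_n = 13n ln(13n) − 13n − 13n ln(n/34) + O(ln n)
      = 13n ln(13n) − 13n ln n + 13n ln 34 − 13n + O(ln n)
      = 13n ln 13 + 13n ln 34 − 13n + O(ln n)
      = 13n (ln 442 − 1) + O(ln n).
Numerically ln(442) − 1 ≈ 5.0913.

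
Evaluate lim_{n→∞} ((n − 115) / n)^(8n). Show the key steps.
lim = e^(−920)

Rewrite as (1 − 115/n)^(8n). By the standard limit (1 + x/n)^n → e^x, we have (1 − 115/n)^n → e^(−115), and raising to the 8th power gives e^(−920).
More precisely, ln[(1 − 115/n)^(8n)] = 8n · ln(1 − 115/n) = 8n · (-115/n + O(1/n^2)) = -920 + O(1/n) → -920.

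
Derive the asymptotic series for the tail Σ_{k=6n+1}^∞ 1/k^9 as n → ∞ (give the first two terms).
Σ_{k>6n} 1/k^9 = 1/(8 · (6n)^8) − 1/(2 · (6n)^9) + O(1/(6n)^10)

Compare to the integral: ∫_{6n}^∞ x^(−9) dx = [−x^(−8)/8]_{6n}^∞ = 1/((9−1)·(6n)^8). The Euler-Maclaurin correction adds −f(6n)/2 = −1/(2·(6n)^9). Euler-Maclaurin then gives
  Σ_{k>6n} 1/k^9 = ∫_{6n}^∞ dx/x^9 − 1/(2·(6n)^9) + O(1/(6n)^10).
(Equivalently this is ζ(9) − Σ_{k≤6n} 1/k^9.)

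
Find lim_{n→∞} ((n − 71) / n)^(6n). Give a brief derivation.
lim = e^(−426)

Rewrite as (1 − 71/n)^(6n). By the standard limit (1 + x/n)^n → e^x, we have (1 − 71/n)^n → e^(−71), and raising to the 6th power gives e^(−426).
More precisely, ln[(1 − 71/n)^(6n)] = 6n · ln(1 − 71/n) = 6n · (-71/n + O(1/n^2)) = -426 + O(1/n) → -426.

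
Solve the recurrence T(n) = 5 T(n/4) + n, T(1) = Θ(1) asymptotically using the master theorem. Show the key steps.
T(n) = Θ(n^(log_4 5))

Master theorem: compare f(n) = n to n^(log_4 5) where log_4 5 ≈ 1.161. Since 1 < log_4 5, we have f(n) = O(n^(log_4 5 − ε)) for some ε > 0 — Case 1. Hence T(n) = Θ(n^(log_4 5)).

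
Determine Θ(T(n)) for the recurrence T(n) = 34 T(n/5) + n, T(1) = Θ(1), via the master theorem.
T(n) = Θ(n^(log_5 34))

Master theorem: compare f(n) = n to n^(log_5 34) where log_5 34 ≈ 2.191. Since 1 < log_5 34, we have f(n) = O(n^(log_5 34 − ε)) for some ε > 0 — Case 1. Hence T(n) = Θ(n^(log_5 34)).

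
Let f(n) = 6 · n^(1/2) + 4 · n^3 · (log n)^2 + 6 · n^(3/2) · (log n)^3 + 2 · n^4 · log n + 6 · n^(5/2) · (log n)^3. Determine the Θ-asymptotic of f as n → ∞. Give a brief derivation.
f(n) ∈ Θ(n^4 · log n)

Compare the terms by growth order. For large n, n^a · (log n)^b dominates n^a' · (log n)^b' iff a > a', or (a = a' and b > b'). Ranking the 5 terms shows the dominant one is 2 · n^4 · log n. Hence f(n) ∈ Θ(n^4 · log n).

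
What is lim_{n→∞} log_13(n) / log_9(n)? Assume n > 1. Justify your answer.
lim = ln(9) / ln(13) = log_13(9)

Change of base: log_13(n) = ln n / ln 13 and log_9(n) = ln n / ln 9. The ratio is (ln n / ln 13) · (ln 9 / ln n) = ln 9 / ln 13, a constant independent of n. So the limit is ln 9 / ln 13 = log_13(9).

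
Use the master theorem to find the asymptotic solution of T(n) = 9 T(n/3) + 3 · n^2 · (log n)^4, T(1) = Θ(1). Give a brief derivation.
T(n) = Θ(n^2 · (log n)^5)

Here log_3 9 = 2 and f(n) = 3 · n^2 · (log n)^4 = Θ(n^(log_3 9) · (log n)^4). This is the extended Case 2 of the master theorem (f matches the critical exponent up to log factors), giving T(n) = Θ(n^(log_3 9) · (log n)^(4+1)) = Θ(n^2 · (log n)^5).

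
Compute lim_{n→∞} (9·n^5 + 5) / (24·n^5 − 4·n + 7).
lim = 9/24 = 3/8

For large n the leading n^5 terms dominate both numerator and denominator. Dividing top and bottom by n^5, every other term tends to 0, leaving 9/24 = 3/8.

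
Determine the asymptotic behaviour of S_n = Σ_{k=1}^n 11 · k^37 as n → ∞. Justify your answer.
S_n ~ 11 · n^38 / 38

By integral comparison (Euler-Maclaurin), Σ_{k=1}^n 11 · k^37 = 11 · ∫_0^n x^37 dx + O(n^37) = 11 · n^38/38 + O(n^37). (Equivalently, Faulhaber's formula gives the same leading term.)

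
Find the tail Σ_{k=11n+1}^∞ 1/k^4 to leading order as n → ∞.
Σ_{k>11n} 1/k^4 ~ 1/(3 · (11n)^3)

Compare to the integral: ∫_{11n}^∞ x^(−4) dx = [−x^(−3)/3]_{11n}^∞ = 1/((4−1)·(11n)^3). Euler-Maclaurin then gives
  Σ_{k>11n} 1/k^4 = ∫_{11n}^∞ dx/x^4 − 1/(2·(11n)^4) + O(1/(11n)^5).
(Equivalently this is ζ(4) − Σ_{k≤11n} 1/k^4.)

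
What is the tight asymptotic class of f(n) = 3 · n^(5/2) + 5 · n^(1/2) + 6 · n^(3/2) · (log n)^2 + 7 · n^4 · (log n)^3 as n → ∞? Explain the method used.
f(n) ∈ Θ(n^4 · (log n)^3)

Compare the terms by growth order. For large n, n^a · (log n)^b dominates n^a' · (log n)^b' iff a > a', or (a = a' and b > b'). Ranking the 4 terms shows the dominant one is 7 · n^4 · (log n)^3. Hence f(n) ∈ Θ(n^4 · (log n)^3).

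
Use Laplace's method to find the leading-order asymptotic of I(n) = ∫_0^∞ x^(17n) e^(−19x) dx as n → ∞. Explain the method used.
I(n) ~ (sqrt(2π·17n) / 19) · (17n/(19e))^(17n)

Write the integrand as exp(17n ln x − 19x) and set f(x) = 17n ln x − 19x. Then f'(x) = 17n/x − 19 = 0 at x* = 17n/19, and f''(x*) = −17n/x*^2 = −19^2/(17n). Laplace's method (interior maximum) gives
  I(n) ~ e^(f(x*)) · sqrt(2π / |f''(x*)|)
        = exp(17n ln(17n/19) − 17n) · sqrt(2π · 17n / 19^2)
        = (17n/19)^(17n) e^(−17n) · sqrt(2π·17n) / 19
        = (sqrt(2π·17n) / 19) · (17n/(19e))^(17n).
This matches Γ(17n+1)/19^(17n+1) with Stirling applied to Γ.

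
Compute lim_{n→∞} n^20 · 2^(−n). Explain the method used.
lim = 0

Exponentials with base > 1 dominate every fixed polynomial: for any fixed c, n^c / 2^n → 0 as n → ∞ (e.g. by the ratio test, or by writing 2^n = e^(n ln 2) and noting e^(n ln 2) / n^c → ∞). Hence n^20 · 2^(−n) = n^20 / 2^n → 0.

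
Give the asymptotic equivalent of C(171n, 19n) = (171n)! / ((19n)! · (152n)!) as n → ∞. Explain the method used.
C(171n, 19n) ~ (387420489/16777216)^(19n) · sqrt(9/(16π·19n))

Write N = 19n. Apply Stirling to each factorial:
  (9N)! ~ sqrt(2π·9N) · (9N/e)^(9N),
  N! ~ sqrt(2π N) · (N/e)^N,
  (8N)! ~ sqrt(2π·8N) · (8N/e)^(8N).
The exponential factors combine to (9N)^(9N) / (N^N · (8N)^(8N)) = 9^(9N)/8^(8N) = (9^9/8^8)^N = (387420489/16777216)^N.
The square-root prefactors combine to sqrt(2π·9N) / (sqrt(2π N)·sqrt(2π·8N)) = sqrt(9 / (2π·8·N)) = sqrt(9/(16π·19n)).
Substituting N = 19n: C(171n, 19n) ~ (387420489/16777216)^(19n) · sqrt(9/(16π·19n)).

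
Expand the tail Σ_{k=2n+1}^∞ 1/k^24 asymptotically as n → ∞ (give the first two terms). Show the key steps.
Σ_{k>2n} 1/k^24 = 1/(23 · (2n)^23) − 1/(2 · (2n)^24) + O(1/(2n)^25)

Compare to the integral: ∫_{2n}^∞ x^(−24) dx = [−x^(−23)/23]_{2n}^∞ = 1/((24−1)·(2n)^23). The Euler-Maclaurin correction adds −f(2n)/2 = −1/(2·(2n)^24). Euler-Maclaurin then gives
  Σ_{k>2n} 1/k^24 = ∫_{2n}^∞ dx/x^24 − 1/(2·(2n)^24) + O(1/(2n)^25).
(Equivalently this is ζ(24) − Σ_{k≤2n} 1/k^24.)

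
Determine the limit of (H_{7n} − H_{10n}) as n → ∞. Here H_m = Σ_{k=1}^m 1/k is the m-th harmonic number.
lim = ln(7/10)

Euler-Maclaurin gives H_m = ln m + γ + 1/(2m) + O(1/m^2). The γ and O(1/m) terms cancel in the difference:
  H_{7n} − H_{10n} = ln(7n) − ln(10n) + O(1/n) = ln(7/10) + O(1/n).
Hence the limit is ln(7/10).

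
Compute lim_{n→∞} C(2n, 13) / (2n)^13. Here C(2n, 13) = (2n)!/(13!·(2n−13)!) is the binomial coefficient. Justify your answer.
lim = 1/13! = 1/6227020800

With N = 2n → ∞: C(N, 13) / N^13 = [N(N−1)…(N−12)] / (13! · N^13) = (1/13!) · 1 · (1 − 1/(2n)) · … · (1 − 12/(2n)). Each factor → 1 as N → ∞, so the limit is 1/13! = 1/6227020800.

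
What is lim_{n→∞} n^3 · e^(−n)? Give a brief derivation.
lim = 0

Exponentials with base > 1 dominate every fixed polynomial: for any fixed c, n^c / e^n → 0 as n → ∞ (e.g. by the ratio test, or since e^n grows faster than any power of n). Hence n^3 · e^(−n) = n^3 / e^n → 0.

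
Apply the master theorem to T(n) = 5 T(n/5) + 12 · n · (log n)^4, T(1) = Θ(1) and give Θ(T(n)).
T(n) = Θ(n · (log n)^5)

Here log_5 5 = 1 and f(n) = 12 · n · (log n)^4 = Θ(n^(log_5 5) · (log n)^4). This is the extended Case 2 of the master theorem (f matches the critical exponent up to log factors), giving T(n) = Θ(n^(log_5 5) · (log n)^(4+1)) = Θ(n · (log n)^5).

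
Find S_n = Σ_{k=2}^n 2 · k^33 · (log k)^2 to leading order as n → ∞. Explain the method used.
S_n ~ n^34 · (log n)^2 / 17

By integral comparison, S_n = ∫_1^n 2 · x^33 · (log x)^2 dx + O(n^33 · (log n)^2). For the integral, the leading term of ∫_1^n x^33 (log x)^2 dx is n^34/34 · (log n)^2 (by repeated integration by parts; each step lowers the log-exponent and produces a relatively O(1/log n) correction). Hence S_n ~ n^34 · (log n)^2 / 17.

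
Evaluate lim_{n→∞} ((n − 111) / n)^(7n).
lim = e^(−777)

Rewrite as (1 − 111/n)^(7n). By the standard limit (1 + x/n)^n → e^x, we have (1 − 111/n)^n → e^(−111), and raising to the 7th power gives e^(−777).
More precisely, ln[(1 − 111/n)^(7n)] = 7n · ln(1 − 111/n) = 7n · (-111/n + O(1/n^2)) = -777 + O(1/n) → -777.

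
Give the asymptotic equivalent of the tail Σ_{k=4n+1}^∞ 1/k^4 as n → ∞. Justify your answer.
Σ_{k>4n} 1/k^4 ~ 1/(3 · (4n)^3)

Compare to the integral: ∫_{4n}^∞ x^(−4) dx = [−x^(−3)/3]_{4n}^∞ = 1/((4−1)·(4n)^3). Euler-Maclaurin then gives
  Σ_{k>4n} 1/k^4 = ∫_{4n}^∞ dx/x^4 − 1/(2·(4n)^4) + O(1/(4n)^5).
(Equivalently this is ζ(4) − Σ_{k≤4n} 1/k^4.)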